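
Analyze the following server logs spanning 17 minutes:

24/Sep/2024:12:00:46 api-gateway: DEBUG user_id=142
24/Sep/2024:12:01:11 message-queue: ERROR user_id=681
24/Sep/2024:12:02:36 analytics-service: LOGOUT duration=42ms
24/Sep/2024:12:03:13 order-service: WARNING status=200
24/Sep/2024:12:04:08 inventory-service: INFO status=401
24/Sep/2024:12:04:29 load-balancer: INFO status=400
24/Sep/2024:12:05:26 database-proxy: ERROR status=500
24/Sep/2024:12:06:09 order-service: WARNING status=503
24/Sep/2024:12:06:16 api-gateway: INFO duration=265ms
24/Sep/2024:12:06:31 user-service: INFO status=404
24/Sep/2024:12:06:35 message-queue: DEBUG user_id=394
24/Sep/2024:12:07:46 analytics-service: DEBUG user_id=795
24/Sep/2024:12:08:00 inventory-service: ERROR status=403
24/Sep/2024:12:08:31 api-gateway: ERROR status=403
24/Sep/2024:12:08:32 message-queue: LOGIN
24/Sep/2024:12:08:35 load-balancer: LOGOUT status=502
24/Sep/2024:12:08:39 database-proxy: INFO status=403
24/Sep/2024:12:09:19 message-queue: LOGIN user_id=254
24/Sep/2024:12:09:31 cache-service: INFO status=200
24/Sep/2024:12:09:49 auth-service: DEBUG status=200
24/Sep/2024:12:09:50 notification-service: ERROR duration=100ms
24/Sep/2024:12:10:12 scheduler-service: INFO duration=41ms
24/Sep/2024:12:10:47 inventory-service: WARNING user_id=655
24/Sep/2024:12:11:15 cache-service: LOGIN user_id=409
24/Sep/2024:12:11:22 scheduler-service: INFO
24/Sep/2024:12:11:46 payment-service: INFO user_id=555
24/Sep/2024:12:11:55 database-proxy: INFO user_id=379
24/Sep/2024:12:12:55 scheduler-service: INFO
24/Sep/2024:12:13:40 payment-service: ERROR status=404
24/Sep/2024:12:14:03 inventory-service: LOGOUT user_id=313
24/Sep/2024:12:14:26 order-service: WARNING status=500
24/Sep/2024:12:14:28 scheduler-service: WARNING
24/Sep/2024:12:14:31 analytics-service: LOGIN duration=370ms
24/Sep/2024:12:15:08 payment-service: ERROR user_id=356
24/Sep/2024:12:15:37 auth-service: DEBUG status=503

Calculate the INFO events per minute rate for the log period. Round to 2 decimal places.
0.65

To calculate the rate:

1. Count total INFO events: 11
2. Total time period: 17 minutes
3. Rate = 11 / 17 = 0.65 events per minute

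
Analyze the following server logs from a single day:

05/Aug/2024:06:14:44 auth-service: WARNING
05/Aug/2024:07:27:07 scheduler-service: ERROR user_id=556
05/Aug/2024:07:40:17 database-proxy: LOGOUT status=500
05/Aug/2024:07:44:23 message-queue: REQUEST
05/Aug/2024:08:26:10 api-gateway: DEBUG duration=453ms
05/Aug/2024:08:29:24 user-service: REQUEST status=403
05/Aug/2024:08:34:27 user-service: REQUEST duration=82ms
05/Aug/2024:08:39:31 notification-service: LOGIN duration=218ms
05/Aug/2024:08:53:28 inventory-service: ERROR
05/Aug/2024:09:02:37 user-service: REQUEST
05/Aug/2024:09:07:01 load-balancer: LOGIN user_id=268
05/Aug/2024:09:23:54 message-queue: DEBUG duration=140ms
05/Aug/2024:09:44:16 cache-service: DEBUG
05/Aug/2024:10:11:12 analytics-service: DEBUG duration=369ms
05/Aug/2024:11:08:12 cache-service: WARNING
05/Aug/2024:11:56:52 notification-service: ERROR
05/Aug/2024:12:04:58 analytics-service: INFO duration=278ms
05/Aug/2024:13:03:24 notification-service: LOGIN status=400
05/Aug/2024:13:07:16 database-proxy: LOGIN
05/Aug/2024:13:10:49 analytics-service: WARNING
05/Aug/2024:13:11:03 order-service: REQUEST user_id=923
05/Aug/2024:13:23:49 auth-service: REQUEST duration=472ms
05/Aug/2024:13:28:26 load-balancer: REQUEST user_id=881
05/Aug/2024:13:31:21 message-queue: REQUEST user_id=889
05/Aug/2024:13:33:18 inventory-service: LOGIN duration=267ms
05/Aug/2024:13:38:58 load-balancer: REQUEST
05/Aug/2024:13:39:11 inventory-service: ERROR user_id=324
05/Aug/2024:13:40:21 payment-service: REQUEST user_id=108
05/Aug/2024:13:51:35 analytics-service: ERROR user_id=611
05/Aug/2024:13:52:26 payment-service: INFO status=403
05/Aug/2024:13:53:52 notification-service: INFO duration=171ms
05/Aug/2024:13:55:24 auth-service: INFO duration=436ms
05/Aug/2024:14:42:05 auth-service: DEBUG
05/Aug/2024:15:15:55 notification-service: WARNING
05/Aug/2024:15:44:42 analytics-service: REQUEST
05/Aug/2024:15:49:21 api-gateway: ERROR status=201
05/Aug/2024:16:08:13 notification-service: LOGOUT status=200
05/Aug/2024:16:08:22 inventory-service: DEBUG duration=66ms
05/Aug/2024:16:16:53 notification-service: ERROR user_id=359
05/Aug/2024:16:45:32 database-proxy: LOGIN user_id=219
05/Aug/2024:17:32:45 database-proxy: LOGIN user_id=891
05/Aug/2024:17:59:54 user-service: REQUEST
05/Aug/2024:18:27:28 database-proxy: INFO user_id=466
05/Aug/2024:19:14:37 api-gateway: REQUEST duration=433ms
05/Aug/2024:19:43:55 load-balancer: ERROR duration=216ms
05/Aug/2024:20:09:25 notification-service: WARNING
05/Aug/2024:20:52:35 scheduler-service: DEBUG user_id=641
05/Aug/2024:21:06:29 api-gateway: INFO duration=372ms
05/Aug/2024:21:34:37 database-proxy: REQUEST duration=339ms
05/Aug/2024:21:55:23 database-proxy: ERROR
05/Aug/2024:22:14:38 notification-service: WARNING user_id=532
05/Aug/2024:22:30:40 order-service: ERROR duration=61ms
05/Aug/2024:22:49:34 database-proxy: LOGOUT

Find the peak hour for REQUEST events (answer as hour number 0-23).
13

To find the peak hour:

1. Group all REQUEST events by hour
2. Count events in each hour
3. Find hour with maximum count
4. Peak hour: 13 (with 6 events)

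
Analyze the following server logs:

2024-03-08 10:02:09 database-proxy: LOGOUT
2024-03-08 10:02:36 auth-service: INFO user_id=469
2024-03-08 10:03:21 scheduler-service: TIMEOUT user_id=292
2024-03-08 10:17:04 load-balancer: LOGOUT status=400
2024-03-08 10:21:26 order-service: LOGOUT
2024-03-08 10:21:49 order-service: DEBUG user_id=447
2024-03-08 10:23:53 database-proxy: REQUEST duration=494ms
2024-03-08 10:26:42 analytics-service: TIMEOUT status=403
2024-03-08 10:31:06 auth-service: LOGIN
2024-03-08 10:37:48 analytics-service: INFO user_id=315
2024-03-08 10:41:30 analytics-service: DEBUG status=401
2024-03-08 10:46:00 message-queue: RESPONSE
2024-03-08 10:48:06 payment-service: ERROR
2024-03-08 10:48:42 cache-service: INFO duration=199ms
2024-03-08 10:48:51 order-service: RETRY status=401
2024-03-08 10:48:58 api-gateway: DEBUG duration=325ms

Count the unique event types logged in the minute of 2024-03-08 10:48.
4

To count unique event types:

1. Filter events in the minute starting at 2024-03-08 10:48
2. Extract event types from matching entries
3. Count unique types: 4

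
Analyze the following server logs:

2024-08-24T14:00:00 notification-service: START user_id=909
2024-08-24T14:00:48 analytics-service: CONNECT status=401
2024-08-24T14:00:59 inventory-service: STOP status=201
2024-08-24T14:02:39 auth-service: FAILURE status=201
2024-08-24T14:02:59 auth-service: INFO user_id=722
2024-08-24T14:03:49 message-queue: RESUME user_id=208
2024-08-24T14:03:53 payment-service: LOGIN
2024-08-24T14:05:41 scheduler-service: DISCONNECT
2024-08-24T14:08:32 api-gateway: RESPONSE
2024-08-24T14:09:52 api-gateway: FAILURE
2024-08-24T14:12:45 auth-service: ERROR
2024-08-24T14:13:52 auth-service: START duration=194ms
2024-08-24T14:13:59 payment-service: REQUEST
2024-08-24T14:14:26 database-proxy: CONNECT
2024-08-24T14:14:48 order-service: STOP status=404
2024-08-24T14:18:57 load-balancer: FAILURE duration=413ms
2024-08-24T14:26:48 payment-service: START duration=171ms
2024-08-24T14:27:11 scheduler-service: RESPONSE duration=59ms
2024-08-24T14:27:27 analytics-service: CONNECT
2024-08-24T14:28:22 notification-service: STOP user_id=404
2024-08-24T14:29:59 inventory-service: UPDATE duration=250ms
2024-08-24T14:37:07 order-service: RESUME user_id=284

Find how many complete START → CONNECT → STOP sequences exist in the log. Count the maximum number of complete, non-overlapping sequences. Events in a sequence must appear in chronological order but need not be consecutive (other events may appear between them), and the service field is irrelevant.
3

To count sequences:

1. Look for pattern: START → CONNECT → STOP
2. Greedily scan the log in chronological order, matching each sequence element in turn (ignoring service)
3. Each time the full pattern completes, increment the count and restart matching from the next event
4. Complete non-overlapping sequences found: 3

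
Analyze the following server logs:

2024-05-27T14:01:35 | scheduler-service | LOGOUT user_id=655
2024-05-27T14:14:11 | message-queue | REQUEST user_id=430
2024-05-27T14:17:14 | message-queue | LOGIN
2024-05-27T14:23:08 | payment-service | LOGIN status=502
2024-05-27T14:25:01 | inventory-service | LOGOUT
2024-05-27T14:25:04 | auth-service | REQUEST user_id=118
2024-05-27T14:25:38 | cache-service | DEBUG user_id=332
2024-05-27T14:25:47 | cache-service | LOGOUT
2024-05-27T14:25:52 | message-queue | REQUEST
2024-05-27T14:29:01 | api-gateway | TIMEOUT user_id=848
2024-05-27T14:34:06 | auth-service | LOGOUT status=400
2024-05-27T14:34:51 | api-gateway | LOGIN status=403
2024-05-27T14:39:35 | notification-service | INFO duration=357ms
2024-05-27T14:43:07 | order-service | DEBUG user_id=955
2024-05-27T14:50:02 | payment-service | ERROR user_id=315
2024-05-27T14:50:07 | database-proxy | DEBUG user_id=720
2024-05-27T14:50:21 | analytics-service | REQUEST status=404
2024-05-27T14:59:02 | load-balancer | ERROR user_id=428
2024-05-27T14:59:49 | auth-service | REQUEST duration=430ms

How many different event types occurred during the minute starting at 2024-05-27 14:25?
3

To count unique event types:

1. Filter events in the minute starting at 2024-05-27 14:25
2. Extract event types from matching entries
3. Count unique types: 3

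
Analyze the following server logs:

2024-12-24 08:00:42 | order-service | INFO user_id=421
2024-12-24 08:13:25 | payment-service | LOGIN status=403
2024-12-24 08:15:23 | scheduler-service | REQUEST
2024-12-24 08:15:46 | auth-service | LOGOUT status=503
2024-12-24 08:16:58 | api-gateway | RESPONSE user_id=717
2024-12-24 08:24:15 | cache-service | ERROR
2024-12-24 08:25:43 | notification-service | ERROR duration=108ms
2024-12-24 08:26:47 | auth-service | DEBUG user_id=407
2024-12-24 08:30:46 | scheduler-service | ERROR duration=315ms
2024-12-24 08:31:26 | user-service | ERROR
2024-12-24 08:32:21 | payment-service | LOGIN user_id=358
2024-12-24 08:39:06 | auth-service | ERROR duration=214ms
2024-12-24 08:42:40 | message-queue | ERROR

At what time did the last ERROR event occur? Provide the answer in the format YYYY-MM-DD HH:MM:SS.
2024-12-24 08:42:40

To find the last event:

1. Filter for all ERROR events
2. Sort by timestamp
3. Select the last one
4. Timestamp: 2024-12-24 08:42:40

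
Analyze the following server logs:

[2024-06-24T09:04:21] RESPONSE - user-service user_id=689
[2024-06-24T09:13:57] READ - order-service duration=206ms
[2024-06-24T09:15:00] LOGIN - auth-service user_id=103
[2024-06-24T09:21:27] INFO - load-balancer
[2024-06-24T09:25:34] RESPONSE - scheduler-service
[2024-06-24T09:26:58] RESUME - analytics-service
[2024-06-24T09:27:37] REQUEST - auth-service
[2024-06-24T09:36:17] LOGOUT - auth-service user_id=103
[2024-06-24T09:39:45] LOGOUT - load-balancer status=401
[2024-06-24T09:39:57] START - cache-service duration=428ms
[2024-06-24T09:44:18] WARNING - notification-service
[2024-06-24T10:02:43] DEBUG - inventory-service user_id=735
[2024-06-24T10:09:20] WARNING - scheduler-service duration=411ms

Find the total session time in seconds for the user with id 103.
1277

To calculate session duration:

1. Find LOGIN event for user_id=103: 2024-06-24T09:15:00
2. Find LOGOUT event for user_id=103: 2024-06-24T09:36:17
3. Session duration: 2024-06-24T09:36:17 - 2024-06-24T09:15:00 = 1277 seconds (21 minutes)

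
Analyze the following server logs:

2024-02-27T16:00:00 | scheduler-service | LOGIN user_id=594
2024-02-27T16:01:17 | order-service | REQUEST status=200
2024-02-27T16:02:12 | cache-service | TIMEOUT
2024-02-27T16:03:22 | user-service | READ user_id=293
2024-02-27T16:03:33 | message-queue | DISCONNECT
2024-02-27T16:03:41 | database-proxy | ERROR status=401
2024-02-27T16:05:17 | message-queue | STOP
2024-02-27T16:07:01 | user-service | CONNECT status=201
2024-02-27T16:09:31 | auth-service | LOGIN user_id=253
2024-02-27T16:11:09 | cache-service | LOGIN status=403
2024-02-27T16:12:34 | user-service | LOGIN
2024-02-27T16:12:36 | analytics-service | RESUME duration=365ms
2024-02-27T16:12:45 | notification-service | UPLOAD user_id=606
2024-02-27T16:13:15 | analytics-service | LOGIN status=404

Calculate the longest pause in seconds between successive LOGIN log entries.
571

To find the longest gap:

1. Extract all LOGIN events in chronological order
2. Calculate time differences between consecutive events
3. Find the maximum difference
4. Longest gap: 571 seconds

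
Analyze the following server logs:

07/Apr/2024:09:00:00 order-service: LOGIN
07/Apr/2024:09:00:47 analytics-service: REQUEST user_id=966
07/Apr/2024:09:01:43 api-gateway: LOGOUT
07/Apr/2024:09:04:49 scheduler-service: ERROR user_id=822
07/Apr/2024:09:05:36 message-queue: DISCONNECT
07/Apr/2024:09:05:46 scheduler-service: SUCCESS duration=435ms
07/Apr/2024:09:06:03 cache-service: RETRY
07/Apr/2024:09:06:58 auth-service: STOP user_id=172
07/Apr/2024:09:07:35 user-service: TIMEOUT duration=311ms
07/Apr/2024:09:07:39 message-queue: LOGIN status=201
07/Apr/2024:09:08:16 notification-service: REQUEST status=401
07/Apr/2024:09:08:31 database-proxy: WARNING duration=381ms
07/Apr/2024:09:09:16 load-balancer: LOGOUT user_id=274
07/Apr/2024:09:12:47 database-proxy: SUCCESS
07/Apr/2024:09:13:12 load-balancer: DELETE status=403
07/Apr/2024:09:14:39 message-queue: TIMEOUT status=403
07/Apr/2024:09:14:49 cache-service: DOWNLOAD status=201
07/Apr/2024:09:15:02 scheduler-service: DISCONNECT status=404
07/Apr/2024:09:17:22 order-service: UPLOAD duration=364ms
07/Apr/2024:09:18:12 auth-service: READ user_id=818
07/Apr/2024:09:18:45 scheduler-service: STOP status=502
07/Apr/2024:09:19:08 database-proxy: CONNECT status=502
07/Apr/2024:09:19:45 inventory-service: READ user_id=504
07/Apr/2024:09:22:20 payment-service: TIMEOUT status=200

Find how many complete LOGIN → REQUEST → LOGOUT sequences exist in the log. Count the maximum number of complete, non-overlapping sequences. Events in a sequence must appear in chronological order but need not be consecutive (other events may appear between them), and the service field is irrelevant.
2

To count sequences:

1. Look for pattern: LOGIN → REQUEST → LOGOUT
2. Greedily scan the log in chronological order, matching each sequence element in turn (ignoring service)
3. Each time the full pattern completes, increment the count and restart matching from the next event
4. Complete non-overlapping sequences found: 2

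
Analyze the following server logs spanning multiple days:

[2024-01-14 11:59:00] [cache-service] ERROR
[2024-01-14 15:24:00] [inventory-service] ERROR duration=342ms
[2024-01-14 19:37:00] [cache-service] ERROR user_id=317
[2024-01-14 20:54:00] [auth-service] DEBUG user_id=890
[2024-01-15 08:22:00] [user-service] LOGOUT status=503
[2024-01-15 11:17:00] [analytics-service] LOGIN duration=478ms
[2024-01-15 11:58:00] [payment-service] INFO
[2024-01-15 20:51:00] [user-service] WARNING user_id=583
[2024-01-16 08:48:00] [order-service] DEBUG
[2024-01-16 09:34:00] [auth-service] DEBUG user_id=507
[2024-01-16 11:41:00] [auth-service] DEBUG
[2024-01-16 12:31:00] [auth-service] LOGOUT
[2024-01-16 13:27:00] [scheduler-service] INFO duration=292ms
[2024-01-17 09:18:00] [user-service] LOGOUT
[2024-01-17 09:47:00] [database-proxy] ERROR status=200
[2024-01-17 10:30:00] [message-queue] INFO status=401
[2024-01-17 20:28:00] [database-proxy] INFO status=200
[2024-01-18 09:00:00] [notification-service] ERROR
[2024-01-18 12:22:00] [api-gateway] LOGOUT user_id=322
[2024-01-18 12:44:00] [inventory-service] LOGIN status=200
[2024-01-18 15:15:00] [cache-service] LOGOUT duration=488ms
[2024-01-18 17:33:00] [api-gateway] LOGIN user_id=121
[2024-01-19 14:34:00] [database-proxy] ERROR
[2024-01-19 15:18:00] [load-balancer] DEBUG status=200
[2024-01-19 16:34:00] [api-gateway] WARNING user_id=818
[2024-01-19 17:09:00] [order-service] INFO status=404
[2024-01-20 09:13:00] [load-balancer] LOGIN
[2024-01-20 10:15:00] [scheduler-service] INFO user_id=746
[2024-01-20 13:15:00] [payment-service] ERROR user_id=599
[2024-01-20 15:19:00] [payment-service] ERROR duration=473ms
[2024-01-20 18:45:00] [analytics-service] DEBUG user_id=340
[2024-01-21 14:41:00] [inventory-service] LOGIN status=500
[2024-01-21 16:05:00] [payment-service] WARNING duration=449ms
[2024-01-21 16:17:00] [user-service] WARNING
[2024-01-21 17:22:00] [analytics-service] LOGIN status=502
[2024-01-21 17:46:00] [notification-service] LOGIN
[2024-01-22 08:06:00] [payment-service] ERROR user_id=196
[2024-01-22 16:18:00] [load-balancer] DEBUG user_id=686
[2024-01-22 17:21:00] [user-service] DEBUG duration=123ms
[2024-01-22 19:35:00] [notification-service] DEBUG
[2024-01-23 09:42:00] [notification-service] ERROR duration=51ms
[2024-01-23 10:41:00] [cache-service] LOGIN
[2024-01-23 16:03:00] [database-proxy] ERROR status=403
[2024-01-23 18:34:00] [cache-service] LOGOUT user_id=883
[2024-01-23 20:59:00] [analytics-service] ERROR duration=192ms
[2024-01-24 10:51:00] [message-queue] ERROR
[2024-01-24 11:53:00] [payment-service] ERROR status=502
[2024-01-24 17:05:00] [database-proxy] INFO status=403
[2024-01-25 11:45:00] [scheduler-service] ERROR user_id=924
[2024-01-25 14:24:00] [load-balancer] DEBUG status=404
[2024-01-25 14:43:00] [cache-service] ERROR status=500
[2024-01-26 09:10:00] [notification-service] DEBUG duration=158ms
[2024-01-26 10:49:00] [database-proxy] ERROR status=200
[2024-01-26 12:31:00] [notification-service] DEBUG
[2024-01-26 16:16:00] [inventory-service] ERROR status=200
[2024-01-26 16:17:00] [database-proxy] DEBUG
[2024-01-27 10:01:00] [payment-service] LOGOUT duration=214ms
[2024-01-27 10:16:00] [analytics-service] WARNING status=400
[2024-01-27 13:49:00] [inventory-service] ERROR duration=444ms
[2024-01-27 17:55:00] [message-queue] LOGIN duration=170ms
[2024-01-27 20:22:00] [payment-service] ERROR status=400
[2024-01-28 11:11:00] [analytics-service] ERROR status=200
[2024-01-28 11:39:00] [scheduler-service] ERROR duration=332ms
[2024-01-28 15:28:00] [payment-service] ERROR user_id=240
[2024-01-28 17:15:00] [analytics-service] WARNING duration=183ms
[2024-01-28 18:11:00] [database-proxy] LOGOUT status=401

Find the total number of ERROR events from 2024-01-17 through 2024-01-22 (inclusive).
6

To filter by date range:

1. Date range: 2024-01-17 through 2024-01-22, both dates inclusive
2. Filter for ERROR events whose date falls in this range
3. Count matching events: 6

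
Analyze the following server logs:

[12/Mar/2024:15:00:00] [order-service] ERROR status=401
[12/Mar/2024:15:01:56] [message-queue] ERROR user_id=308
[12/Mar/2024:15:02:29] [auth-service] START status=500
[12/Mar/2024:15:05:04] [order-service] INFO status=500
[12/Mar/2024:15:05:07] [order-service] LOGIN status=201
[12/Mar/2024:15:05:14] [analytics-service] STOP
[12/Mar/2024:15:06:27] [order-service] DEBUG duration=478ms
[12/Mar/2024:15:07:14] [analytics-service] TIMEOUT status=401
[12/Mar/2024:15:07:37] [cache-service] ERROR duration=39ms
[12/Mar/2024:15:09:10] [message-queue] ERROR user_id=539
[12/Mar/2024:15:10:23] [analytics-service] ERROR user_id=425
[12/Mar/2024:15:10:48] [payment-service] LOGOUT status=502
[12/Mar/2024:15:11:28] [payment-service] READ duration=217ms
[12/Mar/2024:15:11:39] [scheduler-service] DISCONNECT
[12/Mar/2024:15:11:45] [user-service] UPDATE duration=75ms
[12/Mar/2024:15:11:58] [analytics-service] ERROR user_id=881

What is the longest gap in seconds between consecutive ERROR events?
341

To find the longest gap:

1. Extract all ERROR events in chronological order
2. Calculate time differences between consecutive events
3. Find the maximum difference
4. Longest gap: 341 seconds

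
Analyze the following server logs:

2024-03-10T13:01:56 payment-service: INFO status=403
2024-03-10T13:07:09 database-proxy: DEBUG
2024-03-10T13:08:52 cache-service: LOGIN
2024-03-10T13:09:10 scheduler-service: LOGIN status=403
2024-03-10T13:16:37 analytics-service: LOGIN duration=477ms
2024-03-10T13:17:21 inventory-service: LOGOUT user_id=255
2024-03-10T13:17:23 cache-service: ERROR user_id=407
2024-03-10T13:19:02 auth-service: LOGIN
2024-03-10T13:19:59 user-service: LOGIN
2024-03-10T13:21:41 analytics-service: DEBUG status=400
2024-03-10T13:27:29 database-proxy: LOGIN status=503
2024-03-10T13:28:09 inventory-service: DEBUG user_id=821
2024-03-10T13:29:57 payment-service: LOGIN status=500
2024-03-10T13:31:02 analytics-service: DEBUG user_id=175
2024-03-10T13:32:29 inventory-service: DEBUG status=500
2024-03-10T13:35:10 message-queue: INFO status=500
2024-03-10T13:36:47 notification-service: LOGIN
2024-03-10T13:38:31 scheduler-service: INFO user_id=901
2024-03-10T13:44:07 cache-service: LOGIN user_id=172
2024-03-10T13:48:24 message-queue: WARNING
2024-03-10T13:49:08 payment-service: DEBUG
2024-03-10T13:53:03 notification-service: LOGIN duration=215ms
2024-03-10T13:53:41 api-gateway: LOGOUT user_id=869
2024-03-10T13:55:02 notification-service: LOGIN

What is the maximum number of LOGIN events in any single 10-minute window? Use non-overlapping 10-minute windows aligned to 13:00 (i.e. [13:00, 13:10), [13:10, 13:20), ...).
3

To find the burst window:

1. Divide the log period into non-overlapping 10-minute windows starting at 13:00
2. Count LOGIN events in each window
3. Find the window with maximum count
4. Maximum events in a window: 3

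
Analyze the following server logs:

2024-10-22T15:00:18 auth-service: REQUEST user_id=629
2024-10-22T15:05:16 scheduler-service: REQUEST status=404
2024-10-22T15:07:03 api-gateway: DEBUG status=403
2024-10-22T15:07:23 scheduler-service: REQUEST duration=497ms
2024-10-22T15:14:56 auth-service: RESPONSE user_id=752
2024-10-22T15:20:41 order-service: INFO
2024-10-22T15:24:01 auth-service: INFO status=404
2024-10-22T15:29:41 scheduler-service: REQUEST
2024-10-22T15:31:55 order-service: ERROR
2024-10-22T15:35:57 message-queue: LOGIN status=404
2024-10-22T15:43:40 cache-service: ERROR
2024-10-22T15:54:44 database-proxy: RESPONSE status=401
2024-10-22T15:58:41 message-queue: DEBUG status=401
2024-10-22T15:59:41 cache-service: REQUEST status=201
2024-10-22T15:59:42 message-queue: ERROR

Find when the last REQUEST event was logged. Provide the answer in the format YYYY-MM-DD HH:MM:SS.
2024-10-22 15:59:41

To find the last event:

1. Filter for all REQUEST events
2. Sort by timestamp
3. Select the last one
4. Timestamp: 2024-10-22 15:59:41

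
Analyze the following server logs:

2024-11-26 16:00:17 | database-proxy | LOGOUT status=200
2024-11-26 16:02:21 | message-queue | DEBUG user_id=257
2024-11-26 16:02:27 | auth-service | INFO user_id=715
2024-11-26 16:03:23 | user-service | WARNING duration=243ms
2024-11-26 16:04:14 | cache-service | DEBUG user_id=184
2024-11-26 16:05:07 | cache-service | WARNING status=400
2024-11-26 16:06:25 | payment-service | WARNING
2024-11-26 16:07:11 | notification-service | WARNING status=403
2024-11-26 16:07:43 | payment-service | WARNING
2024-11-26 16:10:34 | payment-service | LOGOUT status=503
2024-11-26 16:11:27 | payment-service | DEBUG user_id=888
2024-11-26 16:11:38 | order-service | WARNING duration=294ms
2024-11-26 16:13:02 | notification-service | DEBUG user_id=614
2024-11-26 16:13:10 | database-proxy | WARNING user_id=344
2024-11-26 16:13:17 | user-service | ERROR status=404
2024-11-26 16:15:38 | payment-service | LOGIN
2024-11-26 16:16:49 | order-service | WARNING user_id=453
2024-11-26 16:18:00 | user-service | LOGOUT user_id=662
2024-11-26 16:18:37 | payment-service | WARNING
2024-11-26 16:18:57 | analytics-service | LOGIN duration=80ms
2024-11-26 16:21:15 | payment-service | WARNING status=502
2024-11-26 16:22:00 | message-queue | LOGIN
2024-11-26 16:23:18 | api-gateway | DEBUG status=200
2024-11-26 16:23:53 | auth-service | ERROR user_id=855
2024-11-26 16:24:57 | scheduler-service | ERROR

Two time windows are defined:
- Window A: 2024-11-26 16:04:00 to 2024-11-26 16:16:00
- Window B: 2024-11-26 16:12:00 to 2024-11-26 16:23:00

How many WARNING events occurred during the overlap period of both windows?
1

To find overlap events:

1. Window A: 2024-11-26 16:04:00 to 2024-11-26 16:16:00
2. Window B: 2024-11-26 16:12:00 to 2024-11-26 16:23:00
3. Overlap period: 2024-11-26 16:12:00 to 2024-11-26 16:16:00
4. Count WARNING events in overlap: 1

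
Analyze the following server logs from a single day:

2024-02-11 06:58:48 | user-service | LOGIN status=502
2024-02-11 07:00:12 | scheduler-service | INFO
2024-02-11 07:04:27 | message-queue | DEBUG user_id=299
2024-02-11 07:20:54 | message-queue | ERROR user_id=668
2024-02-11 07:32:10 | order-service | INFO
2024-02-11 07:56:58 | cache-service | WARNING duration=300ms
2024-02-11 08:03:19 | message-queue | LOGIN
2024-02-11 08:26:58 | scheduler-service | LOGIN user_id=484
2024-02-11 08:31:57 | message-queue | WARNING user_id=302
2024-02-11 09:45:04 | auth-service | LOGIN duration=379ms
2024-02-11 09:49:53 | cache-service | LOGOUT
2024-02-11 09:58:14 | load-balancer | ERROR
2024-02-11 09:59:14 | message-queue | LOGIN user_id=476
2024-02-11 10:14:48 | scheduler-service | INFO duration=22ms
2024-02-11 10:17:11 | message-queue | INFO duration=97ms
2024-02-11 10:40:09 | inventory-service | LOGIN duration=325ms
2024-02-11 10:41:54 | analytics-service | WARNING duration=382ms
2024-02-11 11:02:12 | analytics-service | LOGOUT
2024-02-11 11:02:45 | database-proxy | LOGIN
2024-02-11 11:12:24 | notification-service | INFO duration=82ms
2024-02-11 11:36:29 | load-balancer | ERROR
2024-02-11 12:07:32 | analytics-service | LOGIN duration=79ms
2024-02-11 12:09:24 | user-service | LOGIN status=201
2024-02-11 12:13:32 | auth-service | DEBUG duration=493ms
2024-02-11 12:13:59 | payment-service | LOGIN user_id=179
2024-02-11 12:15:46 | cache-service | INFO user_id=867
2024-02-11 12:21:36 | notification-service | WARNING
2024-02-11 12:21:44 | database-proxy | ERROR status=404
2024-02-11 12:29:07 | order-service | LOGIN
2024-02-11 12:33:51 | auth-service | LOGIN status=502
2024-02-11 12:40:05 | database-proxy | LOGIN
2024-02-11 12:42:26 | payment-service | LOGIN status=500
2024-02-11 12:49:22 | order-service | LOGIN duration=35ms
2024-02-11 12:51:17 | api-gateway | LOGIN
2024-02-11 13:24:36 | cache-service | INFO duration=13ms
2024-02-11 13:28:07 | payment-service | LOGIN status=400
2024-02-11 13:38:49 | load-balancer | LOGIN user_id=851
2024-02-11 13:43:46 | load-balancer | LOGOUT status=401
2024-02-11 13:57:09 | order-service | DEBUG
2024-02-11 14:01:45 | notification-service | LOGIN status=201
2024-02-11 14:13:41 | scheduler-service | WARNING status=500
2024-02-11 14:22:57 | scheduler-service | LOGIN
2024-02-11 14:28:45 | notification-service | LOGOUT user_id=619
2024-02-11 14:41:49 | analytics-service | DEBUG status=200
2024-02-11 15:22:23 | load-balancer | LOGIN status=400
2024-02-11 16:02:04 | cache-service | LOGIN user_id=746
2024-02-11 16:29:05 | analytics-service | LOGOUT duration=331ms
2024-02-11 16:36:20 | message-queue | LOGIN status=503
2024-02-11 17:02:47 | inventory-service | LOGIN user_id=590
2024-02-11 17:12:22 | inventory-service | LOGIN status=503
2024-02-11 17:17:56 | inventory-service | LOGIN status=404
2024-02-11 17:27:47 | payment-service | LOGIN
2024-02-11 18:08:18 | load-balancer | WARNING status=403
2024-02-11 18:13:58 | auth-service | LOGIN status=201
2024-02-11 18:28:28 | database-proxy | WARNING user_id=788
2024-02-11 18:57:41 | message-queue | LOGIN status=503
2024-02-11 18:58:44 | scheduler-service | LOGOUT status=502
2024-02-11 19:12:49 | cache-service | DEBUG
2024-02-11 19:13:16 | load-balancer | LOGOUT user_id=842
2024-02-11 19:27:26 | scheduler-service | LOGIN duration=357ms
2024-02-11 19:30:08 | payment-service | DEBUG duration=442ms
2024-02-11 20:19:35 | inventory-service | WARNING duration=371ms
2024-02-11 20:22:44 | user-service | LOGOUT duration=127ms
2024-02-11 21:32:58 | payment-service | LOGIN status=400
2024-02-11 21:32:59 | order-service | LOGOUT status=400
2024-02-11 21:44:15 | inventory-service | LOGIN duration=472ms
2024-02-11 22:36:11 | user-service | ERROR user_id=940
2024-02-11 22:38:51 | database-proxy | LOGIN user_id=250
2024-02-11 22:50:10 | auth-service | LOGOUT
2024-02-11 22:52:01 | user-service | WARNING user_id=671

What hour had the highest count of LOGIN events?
12

To find the peak hour:

1. Group all LOGIN events by hour
2. Count events in each hour
3. Find hour with maximum count
4. Peak hour: 12 (with 9 events)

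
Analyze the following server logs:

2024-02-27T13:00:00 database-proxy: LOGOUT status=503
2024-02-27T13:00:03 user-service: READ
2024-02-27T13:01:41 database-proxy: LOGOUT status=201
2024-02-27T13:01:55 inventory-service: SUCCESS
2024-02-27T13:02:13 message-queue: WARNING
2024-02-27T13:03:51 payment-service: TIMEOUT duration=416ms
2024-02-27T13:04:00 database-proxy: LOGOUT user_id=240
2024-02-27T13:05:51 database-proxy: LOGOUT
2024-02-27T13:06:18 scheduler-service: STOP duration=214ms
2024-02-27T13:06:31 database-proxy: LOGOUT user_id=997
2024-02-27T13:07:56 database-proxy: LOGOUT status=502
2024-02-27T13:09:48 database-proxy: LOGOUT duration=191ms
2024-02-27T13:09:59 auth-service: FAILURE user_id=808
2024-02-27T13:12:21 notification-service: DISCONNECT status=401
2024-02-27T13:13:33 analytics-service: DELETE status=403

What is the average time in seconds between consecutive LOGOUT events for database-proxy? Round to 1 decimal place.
98.0

To calculate average interval:

1. Find all LOGOUT events for database-proxy in order
2. Calculate time gaps between consecutive events
3. Compute mean of gaps: 588 / 6 = 98.0 seconds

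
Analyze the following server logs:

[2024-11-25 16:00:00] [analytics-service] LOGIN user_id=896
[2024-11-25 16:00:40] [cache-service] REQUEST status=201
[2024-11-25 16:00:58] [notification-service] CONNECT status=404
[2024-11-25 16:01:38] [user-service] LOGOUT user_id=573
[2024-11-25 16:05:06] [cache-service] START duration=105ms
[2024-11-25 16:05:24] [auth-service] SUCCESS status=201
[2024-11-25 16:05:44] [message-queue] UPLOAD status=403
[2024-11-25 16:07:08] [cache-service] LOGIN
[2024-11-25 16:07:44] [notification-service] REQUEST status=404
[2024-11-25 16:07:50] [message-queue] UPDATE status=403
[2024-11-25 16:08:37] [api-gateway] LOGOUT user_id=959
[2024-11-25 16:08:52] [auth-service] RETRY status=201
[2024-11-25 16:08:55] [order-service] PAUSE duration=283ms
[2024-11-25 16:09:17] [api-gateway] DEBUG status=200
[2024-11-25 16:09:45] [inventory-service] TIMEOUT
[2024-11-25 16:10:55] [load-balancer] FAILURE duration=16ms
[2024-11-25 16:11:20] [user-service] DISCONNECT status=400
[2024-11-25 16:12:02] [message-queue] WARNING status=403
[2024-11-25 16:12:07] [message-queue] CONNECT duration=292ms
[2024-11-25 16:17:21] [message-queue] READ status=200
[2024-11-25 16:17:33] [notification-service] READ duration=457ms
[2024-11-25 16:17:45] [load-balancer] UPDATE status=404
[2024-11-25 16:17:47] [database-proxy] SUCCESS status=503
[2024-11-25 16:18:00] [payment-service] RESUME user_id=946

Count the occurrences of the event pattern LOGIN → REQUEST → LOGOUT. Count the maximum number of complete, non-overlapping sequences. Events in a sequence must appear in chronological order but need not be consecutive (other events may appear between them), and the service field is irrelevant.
2

To count sequences:

1. Look for pattern: LOGIN → REQUEST → LOGOUT
2. Greedily scan the log in chronological order, matching each sequence element in turn (ignoring service)
3. Each time the full pattern completes, increment the count and restart matching from the next event
4. Complete non-overlapping sequences found: 2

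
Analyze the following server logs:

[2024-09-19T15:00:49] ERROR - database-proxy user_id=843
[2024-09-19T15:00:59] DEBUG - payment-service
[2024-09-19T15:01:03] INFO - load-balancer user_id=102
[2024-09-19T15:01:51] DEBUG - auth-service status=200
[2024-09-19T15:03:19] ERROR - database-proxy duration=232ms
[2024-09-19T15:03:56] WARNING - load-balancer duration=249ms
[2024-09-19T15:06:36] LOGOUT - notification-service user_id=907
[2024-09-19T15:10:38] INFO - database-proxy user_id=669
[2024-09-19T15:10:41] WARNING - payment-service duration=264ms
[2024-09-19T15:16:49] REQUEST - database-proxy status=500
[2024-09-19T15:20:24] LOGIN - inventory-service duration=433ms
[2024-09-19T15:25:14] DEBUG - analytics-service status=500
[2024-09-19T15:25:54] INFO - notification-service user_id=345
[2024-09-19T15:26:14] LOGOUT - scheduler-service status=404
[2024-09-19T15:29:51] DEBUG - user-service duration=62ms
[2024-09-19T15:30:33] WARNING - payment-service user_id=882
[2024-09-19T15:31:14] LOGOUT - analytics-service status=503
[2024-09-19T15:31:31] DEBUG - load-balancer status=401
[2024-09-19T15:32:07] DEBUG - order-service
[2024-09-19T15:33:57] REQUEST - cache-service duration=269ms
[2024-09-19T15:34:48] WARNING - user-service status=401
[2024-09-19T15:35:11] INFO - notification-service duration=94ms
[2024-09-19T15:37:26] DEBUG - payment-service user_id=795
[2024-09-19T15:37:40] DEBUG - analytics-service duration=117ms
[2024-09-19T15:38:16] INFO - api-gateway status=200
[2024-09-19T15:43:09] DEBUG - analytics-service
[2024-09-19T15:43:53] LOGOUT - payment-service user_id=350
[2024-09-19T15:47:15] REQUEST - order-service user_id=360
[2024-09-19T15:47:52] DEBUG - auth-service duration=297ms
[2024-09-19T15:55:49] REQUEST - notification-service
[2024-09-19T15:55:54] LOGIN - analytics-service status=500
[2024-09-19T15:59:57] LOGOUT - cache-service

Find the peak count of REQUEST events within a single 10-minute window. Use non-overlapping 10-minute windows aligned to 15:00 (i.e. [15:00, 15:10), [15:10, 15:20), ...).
1

To find the burst window:

1. Divide the log period into non-overlapping 10-minute windows starting at 15:00
2. Count REQUEST events in each window
3. Find the window with maximum count
4. Maximum events in a window: 1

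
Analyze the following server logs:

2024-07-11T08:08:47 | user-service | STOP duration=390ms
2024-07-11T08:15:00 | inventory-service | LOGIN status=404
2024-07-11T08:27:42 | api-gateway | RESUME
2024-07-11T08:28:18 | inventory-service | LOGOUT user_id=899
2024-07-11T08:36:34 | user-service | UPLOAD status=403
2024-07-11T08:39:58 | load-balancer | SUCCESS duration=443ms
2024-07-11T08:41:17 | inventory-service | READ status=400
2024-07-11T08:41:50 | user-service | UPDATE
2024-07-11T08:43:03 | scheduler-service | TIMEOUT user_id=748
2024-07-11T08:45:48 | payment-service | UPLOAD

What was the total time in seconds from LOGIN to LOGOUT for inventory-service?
798

To calculate state duration:

1. Find LOGIN event for inventory-service: 2024-07-11T08:15:00
2. Find LOGOUT event for inventory-service: 2024-07-11T08:28:18
3. Calculate duration: 2024-07-11T08:28:18 - 2024-07-11T08:15:00 = 798 seconds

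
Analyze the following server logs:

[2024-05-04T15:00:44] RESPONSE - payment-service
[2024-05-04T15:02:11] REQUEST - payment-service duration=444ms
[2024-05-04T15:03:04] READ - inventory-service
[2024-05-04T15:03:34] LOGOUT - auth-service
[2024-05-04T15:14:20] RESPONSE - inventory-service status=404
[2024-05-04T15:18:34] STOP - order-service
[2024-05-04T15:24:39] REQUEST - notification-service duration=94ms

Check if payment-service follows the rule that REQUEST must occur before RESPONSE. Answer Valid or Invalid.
Invalid

To validate ordering:

1. Required order: REQUEST → RESPONSE
2. Rule: REQUEST must occur before RESPONSE
3. Check actual order of events for payment-service
4. Result: Invalid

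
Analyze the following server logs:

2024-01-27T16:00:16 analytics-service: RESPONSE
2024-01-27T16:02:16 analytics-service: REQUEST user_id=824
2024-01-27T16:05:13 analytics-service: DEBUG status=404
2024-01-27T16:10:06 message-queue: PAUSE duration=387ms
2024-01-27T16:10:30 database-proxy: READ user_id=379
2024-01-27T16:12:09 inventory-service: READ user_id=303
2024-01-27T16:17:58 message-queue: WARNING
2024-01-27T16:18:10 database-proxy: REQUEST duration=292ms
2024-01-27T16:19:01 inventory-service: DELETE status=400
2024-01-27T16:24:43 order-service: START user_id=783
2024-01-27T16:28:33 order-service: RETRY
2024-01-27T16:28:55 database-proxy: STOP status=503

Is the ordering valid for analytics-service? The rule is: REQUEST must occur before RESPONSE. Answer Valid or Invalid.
Invalid

To validate ordering:

1. Required order: REQUEST → RESPONSE
2. Rule: REQUEST must occur before RESPONSE
3. Check actual order of events for analytics-service
4. Result: Invalid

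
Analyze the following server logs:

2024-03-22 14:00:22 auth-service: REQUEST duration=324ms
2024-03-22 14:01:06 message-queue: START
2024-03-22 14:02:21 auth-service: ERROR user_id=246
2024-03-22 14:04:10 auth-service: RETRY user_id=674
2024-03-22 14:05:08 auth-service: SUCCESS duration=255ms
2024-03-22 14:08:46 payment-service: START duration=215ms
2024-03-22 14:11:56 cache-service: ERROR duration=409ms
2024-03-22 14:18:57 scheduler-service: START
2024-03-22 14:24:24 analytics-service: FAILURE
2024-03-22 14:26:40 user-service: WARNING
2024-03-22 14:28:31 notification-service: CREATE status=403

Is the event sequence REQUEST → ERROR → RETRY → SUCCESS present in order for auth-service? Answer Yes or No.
Yes

To verify sequence order:

1. Find all events in sequence REQUEST → ERROR → RETRY → SUCCESS for auth-service
2. Extract their timestamps
3. Check if timestamps are in ascending order
4. Result: Yes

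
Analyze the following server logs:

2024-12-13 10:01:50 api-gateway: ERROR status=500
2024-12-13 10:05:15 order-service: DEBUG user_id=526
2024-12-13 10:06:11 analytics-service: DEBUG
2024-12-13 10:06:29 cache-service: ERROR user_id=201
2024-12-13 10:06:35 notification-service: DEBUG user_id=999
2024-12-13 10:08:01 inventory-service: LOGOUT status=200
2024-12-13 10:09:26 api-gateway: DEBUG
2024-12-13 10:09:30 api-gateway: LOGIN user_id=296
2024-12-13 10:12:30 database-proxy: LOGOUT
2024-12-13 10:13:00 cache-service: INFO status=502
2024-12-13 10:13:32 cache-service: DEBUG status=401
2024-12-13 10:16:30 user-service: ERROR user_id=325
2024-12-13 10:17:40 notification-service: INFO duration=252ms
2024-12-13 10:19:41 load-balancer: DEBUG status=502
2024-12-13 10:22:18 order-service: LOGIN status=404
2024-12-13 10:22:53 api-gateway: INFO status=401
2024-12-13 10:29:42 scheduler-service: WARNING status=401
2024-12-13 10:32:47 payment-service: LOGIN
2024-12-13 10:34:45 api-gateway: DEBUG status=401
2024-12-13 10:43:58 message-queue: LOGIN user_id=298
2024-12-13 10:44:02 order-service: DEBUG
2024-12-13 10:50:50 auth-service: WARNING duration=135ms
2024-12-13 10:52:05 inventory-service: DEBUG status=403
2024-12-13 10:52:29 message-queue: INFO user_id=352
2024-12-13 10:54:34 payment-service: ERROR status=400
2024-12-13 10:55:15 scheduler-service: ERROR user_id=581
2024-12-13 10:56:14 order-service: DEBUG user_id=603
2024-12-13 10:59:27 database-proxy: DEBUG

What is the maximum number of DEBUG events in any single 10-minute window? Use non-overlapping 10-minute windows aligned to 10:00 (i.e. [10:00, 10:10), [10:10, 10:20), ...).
4

To find the burst window:

1. Divide the log period into non-overlapping 10-minute windows starting at 10:00
2. Count DEBUG events in each window
3. Find the window with maximum count
4. Maximum events in a window: 4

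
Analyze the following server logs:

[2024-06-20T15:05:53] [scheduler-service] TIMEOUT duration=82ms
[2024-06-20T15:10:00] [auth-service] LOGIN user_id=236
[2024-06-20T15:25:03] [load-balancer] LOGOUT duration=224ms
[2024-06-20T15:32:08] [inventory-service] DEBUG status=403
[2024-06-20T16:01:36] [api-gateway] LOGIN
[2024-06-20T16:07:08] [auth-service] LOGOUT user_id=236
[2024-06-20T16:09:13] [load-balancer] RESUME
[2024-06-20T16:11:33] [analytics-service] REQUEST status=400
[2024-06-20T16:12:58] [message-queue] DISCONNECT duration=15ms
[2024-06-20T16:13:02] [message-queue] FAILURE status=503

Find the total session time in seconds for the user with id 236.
3428

To calculate session duration:

1. Find LOGIN event for user_id=236: 2024-06-20T15:10:00
2. Find LOGOUT event for user_id=236: 2024-06-20T16:07:08
3. Session duration: 2024-06-20T16:07:08 - 2024-06-20T15:10:00 = 3428 seconds (57 minutes)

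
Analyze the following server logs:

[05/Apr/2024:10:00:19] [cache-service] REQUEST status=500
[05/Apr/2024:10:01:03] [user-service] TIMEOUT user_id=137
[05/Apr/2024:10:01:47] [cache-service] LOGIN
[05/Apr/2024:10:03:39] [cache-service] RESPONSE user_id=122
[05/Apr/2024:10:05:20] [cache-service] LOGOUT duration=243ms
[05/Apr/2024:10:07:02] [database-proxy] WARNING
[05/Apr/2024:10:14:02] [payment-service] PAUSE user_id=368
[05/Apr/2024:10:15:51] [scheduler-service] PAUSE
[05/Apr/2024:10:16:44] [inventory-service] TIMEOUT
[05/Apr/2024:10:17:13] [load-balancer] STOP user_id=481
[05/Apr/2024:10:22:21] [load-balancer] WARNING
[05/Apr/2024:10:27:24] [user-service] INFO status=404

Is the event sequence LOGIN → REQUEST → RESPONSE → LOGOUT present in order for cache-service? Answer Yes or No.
No

To verify sequence order:

1. Find all events in sequence LOGIN → REQUEST → RESPONSE → LOGOUT for cache-service
2. Extract their timestamps
3. Check if timestamps are in ascending order
4. Result: No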